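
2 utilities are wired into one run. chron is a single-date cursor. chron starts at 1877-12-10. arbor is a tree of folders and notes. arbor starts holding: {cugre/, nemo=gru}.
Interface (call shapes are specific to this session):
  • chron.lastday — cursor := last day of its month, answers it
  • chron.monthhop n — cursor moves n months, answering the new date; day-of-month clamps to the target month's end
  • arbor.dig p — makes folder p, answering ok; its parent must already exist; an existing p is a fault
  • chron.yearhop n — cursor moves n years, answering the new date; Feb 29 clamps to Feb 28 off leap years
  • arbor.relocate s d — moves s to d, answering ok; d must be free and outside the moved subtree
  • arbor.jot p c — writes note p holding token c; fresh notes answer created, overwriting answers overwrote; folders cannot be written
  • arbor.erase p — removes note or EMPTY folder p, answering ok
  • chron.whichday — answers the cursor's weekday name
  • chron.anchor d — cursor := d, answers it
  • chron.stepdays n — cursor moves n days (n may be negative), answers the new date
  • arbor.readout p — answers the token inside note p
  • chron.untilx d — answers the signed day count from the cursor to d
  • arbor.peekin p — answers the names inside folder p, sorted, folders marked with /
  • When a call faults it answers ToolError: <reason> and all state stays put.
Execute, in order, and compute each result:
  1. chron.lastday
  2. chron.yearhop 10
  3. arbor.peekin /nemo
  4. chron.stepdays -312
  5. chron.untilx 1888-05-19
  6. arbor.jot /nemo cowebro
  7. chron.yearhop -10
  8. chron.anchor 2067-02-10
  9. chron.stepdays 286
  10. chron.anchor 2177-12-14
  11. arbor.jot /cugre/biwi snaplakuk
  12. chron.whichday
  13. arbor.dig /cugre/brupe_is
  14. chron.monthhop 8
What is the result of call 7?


Step: chron.lastday[]
Result: 1877-12-31
Step: chron.yearhop[10]
Result: 1887-12-31
Step: arbor.peekin[/nemo]
Result: ToolError: not a directory
Step: chron.stepdays[-312]
Result: 1887-02-22
Step: chron.untilx[1888-05-19]
Result: 452
Step: arbor.jot[/nemo; cowebro]
Result: overwrote
Step: chron.yearhop[-10]
Result: 1877-02-22
Step: chron.anchor[2067-02-10]
Result: 2067-02-10
Step: chron.stepdays[286]
Result: 2067-11-23
Step: chron.anchor[2177-12-14]
Result: 2177-12-14
Step: arbor.jot[/cugre/biwi; snaplakuk]
Result: created
Step: chron.whichday[]
Result: Sunday
Step: arbor.dig[/cugre/brupe_is]
Result: ok
Step: chron.monthhop[8]
Result: 2178-08-14

Answer: 1877-02-22


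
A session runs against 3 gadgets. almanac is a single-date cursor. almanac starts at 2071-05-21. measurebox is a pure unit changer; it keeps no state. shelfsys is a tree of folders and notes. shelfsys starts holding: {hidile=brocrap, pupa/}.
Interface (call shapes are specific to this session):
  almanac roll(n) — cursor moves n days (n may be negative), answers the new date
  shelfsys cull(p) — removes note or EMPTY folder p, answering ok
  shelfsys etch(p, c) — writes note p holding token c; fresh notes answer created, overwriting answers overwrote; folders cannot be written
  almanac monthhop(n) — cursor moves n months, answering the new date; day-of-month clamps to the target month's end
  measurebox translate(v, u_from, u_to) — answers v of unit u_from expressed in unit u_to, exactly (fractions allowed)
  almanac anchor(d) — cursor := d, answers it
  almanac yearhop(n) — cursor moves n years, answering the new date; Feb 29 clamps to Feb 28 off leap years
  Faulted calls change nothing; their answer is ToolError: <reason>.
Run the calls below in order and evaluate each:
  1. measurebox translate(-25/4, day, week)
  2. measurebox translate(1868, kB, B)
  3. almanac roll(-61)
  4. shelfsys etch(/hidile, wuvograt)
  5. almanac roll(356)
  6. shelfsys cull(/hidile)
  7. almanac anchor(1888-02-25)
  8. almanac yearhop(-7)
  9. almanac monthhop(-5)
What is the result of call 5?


Answer: 2072-03-11

Derivation:
-> measurebox translate(-25/4, day, week)
<- -25/28
-> measurebox translate(1868, kB, B)
<- 1868000
-> almanac roll(-61)
<- 2071-03-21
-> shelfsys etch(/hidile, wuvograt)
<- overwrote
-> almanac roll(356)
<- 2072-03-11
-> shelfsys cull(/hidile)
<- ok
-> almanac anchor(1888-02-25)
<- 1888-02-25
-> almanac yearhop(-7)
<- 1881-02-25
-> almanac monthhop(-5)
<- 1880-09-25


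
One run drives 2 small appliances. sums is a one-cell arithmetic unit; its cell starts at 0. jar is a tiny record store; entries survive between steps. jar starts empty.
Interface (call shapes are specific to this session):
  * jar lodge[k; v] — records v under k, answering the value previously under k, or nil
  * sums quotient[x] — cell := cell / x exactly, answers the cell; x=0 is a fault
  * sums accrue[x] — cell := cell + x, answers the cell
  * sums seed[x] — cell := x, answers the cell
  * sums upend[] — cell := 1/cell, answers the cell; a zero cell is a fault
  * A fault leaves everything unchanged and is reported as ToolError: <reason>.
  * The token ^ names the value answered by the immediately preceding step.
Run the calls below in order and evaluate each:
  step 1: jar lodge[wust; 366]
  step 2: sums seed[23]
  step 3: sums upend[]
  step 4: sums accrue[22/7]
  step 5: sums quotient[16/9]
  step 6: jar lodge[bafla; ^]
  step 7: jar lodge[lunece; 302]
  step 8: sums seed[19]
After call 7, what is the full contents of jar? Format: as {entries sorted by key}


·→ jar lodge(k→wust, v→366)
·← nil
·→ sums seed(x→23)
·← 23
·→ sums upend()
·← 1/23
·→ sums accrue(x→22/7)
·← 513/161
·→ sums quotient(x→16/9)
·← 4617/2576
·→ jar lodge(k→bafla, v→^)
·← nil
·→ jar lodge(k→lunece, v→302)
·← nil
·→ sums seed(x→19)
·← 19

Answer: {bafla=4617/2576, lunece=302, wust=366}


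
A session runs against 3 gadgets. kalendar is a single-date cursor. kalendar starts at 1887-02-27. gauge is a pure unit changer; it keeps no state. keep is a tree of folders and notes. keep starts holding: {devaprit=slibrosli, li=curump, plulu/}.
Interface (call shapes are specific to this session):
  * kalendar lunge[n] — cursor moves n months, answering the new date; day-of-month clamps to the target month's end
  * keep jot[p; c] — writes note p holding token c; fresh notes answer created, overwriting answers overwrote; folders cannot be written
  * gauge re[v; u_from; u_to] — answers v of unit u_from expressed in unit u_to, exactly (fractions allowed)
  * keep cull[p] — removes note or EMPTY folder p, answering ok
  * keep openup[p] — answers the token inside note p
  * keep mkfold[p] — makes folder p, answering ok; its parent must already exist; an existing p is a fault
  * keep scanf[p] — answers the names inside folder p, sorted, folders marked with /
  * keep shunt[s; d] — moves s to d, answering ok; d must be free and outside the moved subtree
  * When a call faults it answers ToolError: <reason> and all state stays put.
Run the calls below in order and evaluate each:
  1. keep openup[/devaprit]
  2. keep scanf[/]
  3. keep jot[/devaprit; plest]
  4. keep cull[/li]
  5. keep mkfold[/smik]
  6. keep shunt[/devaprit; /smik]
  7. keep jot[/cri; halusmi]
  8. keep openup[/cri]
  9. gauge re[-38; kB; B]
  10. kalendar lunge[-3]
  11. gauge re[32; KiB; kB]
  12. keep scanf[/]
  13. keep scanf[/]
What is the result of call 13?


-> keep openup(p='/devaprit')
<- slibrosli
-> keep scanf(p='/')
<- [devaprit, li, plulu/]
-> keep jot(p='/devaprit', c='plest')
<- overwrote
-> keep cull(p='/li')
<- ok
-> keep mkfold(p='/smik')
<- ok
-> keep shunt(s='/devaprit', d='/smik')
<- ToolError: exists
-> keep jot(p='/cri', c='halusmi')
<- created
-> keep openup(p='/cri')
<- halusmi
-> gauge re(v='-38', u_from='kB', u_to='B')
<- -38000
-> kalendar lunge(n='-3')
<- 1886-11-27
-> gauge re(v='32', u_from='KiB', u_to='kB')
<- 4096/125
-> keep scanf(p='/')
<- [cri, devaprit, plulu/, smik/]
-> keep scanf(p='/')
<- [cri, devaprit, plulu/, smik/]

Answer: [cri, devaprit, plulu/, smik/]


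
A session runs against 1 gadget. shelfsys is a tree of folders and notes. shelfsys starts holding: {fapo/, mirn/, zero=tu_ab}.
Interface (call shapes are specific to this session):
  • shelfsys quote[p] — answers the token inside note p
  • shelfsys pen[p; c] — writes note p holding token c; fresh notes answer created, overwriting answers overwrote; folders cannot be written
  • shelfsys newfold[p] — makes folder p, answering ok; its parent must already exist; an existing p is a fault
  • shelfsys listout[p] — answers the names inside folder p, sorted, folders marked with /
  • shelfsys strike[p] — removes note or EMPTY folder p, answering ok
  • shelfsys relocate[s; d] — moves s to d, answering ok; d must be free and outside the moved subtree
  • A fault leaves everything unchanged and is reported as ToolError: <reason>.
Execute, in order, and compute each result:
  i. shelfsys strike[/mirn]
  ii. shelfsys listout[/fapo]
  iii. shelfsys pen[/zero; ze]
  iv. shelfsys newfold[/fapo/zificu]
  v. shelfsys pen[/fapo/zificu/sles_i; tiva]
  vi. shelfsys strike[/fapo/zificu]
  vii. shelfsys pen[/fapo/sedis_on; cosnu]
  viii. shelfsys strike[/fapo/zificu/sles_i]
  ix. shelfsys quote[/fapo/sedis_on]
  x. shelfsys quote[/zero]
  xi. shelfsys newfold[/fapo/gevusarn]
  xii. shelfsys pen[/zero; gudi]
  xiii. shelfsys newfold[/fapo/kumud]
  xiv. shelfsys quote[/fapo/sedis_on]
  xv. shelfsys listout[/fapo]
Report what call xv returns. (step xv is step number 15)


Then shelfsys strike(p: /mirn), yielding ok.
Then shelfsys listout(p: /fapo), giving [].
I try shelfsys pen(p: /zero, c: ze), — result: overwrote.
Invoking shelfsys newfold(p: /fapo/zificu), and see ok.
I invoke shelfsys pen(p: /fapo/zificu/sles_i, c: tiva), and see created.
Then shelfsys strike(p: /fapo/zificu), and observe ToolError: not empty.
I invoke shelfsys pen(p: /fapo/sedis_on, c: cosnu), — result: created.
I try shelfsys strike(p: /fapo/zificu/sles_i): ok.
I try shelfsys quote(p: /fapo/sedis_on), giving cosnu.
Using shelfsys quote(p: /zero), and observe ze.
Now I run shelfsys newfold(p: /fapo/gevusarn), yielding ok.
I run shelfsys pen(p: /zero, c: gudi): overwrote.
Invoking shelfsys newfold(p: /fapo/kumud), which returns ok.
I try shelfsys quote(p: /fapo/sedis_on), and get cosnu.
I run shelfsys listout(p: /fapo), giving [gevusarn/, kumud/, sedis_on, zificu/].

Answer: [gevusarn/, kumud/, sedis_on, zificu/]


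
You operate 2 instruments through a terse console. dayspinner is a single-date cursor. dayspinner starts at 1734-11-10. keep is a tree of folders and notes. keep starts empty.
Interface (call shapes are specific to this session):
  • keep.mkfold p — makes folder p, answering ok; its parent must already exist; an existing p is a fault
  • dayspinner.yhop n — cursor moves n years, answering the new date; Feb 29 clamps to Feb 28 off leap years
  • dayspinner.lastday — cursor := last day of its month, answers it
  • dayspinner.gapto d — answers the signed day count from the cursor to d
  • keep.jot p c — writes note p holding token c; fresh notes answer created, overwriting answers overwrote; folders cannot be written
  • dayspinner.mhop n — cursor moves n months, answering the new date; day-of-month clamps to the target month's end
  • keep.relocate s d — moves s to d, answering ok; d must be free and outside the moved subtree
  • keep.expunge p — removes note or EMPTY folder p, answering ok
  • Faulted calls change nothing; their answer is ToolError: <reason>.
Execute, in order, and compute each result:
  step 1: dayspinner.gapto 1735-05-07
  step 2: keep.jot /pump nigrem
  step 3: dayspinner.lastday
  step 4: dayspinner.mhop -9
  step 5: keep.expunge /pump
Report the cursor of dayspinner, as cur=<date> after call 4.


Answer: cur=1734-02-28

Derivation:
Step: dayspinner.gapto[d='1735-05-07']
Result: 178
Step: keep.jot[p='/pump'; c='nigrem']
Result: created
Step: dayspinner.lastday[]
Result: 1734-11-30
Step: dayspinner.mhop[n='-9']
Result: 1734-02-28
Step: keep.expunge[p='/pump']
Result: ok


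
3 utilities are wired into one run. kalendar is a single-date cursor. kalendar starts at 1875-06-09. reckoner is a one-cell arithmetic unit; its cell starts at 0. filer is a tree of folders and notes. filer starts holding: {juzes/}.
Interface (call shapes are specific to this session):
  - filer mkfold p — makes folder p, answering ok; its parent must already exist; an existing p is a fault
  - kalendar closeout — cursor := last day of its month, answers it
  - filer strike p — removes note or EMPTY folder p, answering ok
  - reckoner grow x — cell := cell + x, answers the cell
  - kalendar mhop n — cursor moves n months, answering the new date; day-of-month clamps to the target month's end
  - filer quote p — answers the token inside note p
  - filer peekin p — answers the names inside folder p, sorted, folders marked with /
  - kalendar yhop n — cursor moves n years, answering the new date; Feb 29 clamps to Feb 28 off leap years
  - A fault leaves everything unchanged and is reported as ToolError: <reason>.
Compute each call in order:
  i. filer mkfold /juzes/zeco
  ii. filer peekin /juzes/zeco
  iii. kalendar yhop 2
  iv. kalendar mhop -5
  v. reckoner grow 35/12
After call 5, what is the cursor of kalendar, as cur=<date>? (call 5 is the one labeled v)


~$ filer mkfold p=/juzes/zeco
= ok
~$ filer peekin p=/juzes/zeco
= []
~$ kalendar yhop n=2
= 1877-06-09
~$ kalendar mhop n=-5
= 1877-01-09
~$ reckoner grow x=35/12
= 35/12

Answer: cur=1877-01-09


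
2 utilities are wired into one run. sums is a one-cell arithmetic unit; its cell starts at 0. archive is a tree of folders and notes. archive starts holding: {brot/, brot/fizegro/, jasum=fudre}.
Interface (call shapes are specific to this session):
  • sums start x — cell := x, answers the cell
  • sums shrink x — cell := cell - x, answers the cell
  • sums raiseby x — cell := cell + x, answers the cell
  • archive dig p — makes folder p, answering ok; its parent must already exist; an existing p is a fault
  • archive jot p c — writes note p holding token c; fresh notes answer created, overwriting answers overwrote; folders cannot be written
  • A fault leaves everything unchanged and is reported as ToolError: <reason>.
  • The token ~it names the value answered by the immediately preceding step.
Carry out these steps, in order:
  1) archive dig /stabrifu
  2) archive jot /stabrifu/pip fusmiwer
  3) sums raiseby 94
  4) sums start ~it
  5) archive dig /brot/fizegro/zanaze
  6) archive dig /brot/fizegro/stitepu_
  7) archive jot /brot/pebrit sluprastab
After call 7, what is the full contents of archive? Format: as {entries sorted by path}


Now I run archive dig passing p=/stabrifu, → ok.
Now I run archive jot passing p=/stabrifu/pip, c=fusmiwer, and observe created.
I run sums raiseby passing x=94, and see 94.
I call sums start passing x=~it, and get 94.
Invoking archive dig passing p=/brot/fizegro/zanaze: ok.
Invoking archive dig passing p=/brot/fizegro/stitepu_, and observe ok.
Next I call archive jot passing p=/brot/pebrit, c=sluprastab, and observe created.

Answer: {brot/, brot/fizegro/, brot/fizegro/stitepu_/, brot/fizegro/zanaze/, brot/pebrit=sluprastab, jasum=fudre, stabrifu/, stabrifu/pip=fusmiwer}


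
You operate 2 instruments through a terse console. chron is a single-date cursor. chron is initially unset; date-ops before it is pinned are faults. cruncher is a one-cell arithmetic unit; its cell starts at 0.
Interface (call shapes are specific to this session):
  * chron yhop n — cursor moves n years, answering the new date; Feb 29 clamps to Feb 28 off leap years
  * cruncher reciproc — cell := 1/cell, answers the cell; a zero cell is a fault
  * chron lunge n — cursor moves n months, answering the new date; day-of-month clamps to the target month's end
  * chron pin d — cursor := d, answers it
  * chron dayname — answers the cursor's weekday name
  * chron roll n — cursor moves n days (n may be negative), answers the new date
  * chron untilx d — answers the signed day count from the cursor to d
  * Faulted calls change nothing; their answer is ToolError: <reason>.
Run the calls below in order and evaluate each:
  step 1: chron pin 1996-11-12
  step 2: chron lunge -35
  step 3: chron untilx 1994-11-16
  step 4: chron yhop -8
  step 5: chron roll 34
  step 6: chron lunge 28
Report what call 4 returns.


Answer: 1985-12-12

Derivation:
>> chron pin(1996-11-12)
<< 1996-11-12
>> chron lunge(-35)
<< 1993-12-12
>> chron untilx(1994-11-16)
<< 339
>> chron yhop(-8)
<< 1985-12-12
>> chron roll(34)
<< 1986-01-15
>> chron lunge(28)
<< 1988-05-15


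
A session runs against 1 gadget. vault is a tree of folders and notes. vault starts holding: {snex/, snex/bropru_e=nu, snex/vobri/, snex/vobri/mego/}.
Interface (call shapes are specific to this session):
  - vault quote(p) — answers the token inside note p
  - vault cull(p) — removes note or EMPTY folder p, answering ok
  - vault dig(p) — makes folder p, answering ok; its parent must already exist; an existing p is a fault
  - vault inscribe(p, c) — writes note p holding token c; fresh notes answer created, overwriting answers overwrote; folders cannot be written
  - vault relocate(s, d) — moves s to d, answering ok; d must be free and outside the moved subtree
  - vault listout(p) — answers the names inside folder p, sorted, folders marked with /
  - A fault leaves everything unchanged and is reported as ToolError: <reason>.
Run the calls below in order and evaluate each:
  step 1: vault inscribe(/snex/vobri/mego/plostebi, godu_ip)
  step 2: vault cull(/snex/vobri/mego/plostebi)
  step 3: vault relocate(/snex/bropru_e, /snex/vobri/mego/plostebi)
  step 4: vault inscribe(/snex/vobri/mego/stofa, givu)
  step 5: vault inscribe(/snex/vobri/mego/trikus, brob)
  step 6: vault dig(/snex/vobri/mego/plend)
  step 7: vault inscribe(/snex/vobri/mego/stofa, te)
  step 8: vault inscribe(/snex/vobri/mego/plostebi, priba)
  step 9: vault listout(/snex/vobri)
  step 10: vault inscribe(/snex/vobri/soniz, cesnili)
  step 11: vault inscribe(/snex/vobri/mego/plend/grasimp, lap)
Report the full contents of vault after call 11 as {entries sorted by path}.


I run vault inscribe passing p=/snex/vobri/mego/plostebi, c=godu_ip, — result: created.
Invoking vault cull passing p=/snex/vobri/mego/plostebi, and see ok.
I call vault relocate passing s=/snex/bropru_e, d=/snex/vobri/mego/plostebi, and see ok.
I use vault inscribe passing p=/snex/vobri/mego/stofa, c=givu, and observe created.
Calling vault inscribe passing p=/snex/vobri/mego/trikus, c=brob, and see created.
Next I call vault dig passing p=/snex/vobri/mego/plend, giving ok.
I try vault inscribe passing p=/snex/vobri/mego/stofa, c=te, which returns overwrote.
I run vault inscribe passing p=/snex/vobri/mego/plostebi, c=priba, — result: overwrote.
I use vault listout passing p=/snex/vobri: [mego/].
Using vault inscribe passing p=/snex/vobri/soniz, c=cesnili, and get created.
Invoking vault inscribe passing p=/snex/vobri/mego/plend/grasimp, c=lap, giving created.

Answer: {snex/, snex/vobri/, snex/vobri/mego/, snex/vobri/mego/plend/, snex/vobri/mego/plend/grasimp=lap, snex/vobri/mego/plostebi=priba, snex/vobri/mego/stofa=te, snex/vobri/mego/trikus=brob, snex/vobri/soniz=cesnili}


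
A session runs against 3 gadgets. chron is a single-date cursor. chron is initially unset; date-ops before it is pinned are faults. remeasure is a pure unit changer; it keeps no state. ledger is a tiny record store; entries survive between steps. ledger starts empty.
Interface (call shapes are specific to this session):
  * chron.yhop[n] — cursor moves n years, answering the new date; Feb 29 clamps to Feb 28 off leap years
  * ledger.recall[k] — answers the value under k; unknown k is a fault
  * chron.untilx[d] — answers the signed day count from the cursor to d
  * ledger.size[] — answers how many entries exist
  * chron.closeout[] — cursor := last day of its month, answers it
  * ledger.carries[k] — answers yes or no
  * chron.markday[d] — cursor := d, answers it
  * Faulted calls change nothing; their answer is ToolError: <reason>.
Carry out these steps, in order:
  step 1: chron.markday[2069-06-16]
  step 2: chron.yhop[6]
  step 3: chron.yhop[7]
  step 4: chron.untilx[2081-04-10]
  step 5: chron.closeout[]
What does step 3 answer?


% chron.markday(d='2069-06-16') == 2069-06-16
% chron.yhop(n='6') == 2075-06-16
% chron.yhop(n='7') == 2082-06-16
% chron.untilx(d='2081-04-10') == -432
% chron.closeout() == 2082-06-30

Answer: 2082-06-16


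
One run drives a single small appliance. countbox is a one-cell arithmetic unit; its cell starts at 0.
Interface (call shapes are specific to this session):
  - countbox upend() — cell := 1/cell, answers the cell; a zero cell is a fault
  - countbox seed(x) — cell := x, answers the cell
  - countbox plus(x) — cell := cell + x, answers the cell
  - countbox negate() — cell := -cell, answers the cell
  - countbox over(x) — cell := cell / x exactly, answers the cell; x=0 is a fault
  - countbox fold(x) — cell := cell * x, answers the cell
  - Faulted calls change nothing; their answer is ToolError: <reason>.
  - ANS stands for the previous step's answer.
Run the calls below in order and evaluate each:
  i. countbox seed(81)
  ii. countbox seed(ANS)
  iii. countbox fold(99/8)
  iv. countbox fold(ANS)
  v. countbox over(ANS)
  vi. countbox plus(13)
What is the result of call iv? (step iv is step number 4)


Answer: 64304361/64

Derivation:
CALL countbox seed[x='81']
RET  81
CALL countbox seed[x='ANS']
RET  81
CALL countbox fold[x='99/8']
RET  8019/8
CALL countbox fold[x='ANS']
RET  64304361/64
CALL countbox over[x='ANS']
RET  1
CALL countbox plus[x='13']
RET  14


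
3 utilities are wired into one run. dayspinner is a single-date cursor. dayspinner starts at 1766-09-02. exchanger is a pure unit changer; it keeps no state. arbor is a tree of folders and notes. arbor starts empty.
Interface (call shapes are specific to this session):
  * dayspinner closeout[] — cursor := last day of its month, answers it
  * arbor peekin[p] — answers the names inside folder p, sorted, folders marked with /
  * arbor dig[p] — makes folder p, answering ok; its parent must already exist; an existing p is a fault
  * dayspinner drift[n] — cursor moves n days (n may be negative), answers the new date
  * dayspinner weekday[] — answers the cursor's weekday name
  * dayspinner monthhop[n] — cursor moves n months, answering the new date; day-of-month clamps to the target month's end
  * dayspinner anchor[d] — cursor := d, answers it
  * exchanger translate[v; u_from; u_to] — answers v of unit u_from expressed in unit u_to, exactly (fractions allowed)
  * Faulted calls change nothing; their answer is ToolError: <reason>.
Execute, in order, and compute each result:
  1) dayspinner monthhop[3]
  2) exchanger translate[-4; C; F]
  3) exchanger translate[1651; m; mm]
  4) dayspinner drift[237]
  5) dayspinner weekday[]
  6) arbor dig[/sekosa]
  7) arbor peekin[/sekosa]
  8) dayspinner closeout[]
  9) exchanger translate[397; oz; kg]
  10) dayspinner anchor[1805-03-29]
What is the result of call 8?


→ dayspinner monthhop(n: 3)
← 1766-12-02
→ exchanger translate(v: -4, u_from: C, u_to: F)
← 124/5
→ exchanger translate(v: 1651, u_from: m, u_to: mm)
← 1651000
→ dayspinner drift(n: 237)
← 1767-07-27
→ dayspinner weekday()
← Monday
→ arbor dig(p: /sekosa)
← ok
→ arbor peekin(p: /sekosa)
← []
→ dayspinner closeout()
← 1767-07-31
→ exchanger translate(v: 397, u_from: oz, u_to: kg)
← 18007617089/1600000000
→ dayspinner anchor(d: 1805-03-29)
← 1805-03-29

Answer: 1767-07-31


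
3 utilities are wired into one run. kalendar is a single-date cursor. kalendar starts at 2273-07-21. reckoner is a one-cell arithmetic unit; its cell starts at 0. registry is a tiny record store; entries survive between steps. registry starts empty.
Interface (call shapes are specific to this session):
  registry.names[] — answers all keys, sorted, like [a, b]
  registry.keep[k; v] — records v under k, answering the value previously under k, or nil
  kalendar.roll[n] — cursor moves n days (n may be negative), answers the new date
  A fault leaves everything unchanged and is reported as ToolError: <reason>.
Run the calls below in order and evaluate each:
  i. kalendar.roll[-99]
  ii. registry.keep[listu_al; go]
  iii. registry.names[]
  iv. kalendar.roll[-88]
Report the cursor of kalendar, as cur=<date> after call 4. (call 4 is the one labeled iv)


Answer: cur=2273-01-15

Derivation:
·→ kalendar.roll(n→-99)
·← 2273-04-13
·→ registry.keep(k→listu_al, v→go)
·← nil
·→ registry.names()
·← [listu_al]
·→ kalendar.roll(n→-88)
·← 2273-01-15


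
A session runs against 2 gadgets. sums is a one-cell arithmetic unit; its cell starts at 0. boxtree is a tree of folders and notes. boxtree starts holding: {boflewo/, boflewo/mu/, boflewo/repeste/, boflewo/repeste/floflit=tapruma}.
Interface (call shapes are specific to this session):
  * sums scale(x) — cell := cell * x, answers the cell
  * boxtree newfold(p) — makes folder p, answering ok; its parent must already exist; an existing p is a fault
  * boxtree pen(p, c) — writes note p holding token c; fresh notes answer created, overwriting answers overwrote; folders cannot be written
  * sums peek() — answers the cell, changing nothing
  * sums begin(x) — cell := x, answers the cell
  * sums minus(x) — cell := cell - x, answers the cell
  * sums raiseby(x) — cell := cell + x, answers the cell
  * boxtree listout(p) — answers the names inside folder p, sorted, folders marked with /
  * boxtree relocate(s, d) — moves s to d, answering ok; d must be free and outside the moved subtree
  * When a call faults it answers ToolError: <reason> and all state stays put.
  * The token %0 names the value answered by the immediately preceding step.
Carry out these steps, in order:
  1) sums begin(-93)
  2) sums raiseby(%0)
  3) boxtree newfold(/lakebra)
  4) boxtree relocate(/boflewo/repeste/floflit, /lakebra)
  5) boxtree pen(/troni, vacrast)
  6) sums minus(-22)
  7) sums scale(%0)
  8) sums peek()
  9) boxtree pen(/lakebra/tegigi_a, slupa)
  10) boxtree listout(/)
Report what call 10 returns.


Answer: [boflewo/, lakebra/, troni]

Derivation:
// 1. sums begin(x: -93) ~> -93
// 2. sums raiseby(x: %0) ~> -186
// 3. boxtree newfold(p: /lakebra) ~> ok
// 4. boxtree relocate(s: /boflewo/repeste/floflit, d: /lakebra) ~> ToolError: exists
// 5. boxtree pen(p: /troni, c: vacrast) ~> created
// 6. sums minus(x: -22) ~> -164
// 7. sums scale(x: %0) ~> 26896
// 8. sums peek() ~> 26896
// 9. boxtree pen(p: /lakebra/tegigi_a, c: slupa) ~> created
// 10. boxtree listout(p: /) ~> [boflewo/, lakebra/, troni]


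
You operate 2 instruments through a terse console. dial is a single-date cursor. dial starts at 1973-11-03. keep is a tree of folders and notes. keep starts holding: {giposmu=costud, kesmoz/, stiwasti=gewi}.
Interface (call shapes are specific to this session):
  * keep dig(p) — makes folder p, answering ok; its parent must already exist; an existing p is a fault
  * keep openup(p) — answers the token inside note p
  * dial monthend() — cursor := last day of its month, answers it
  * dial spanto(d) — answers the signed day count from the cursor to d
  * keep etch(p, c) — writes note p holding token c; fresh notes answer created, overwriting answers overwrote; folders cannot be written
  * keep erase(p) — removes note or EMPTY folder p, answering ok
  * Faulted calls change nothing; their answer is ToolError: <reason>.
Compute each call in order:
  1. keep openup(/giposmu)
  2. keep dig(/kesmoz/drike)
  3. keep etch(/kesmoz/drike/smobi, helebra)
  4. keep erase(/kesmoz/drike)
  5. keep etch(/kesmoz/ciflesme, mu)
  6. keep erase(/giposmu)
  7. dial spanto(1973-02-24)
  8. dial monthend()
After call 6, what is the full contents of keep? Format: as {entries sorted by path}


-> keep openup(/giposmu)
<- costud
-> keep dig(/kesmoz/drike)
<- ok
-> keep etch(/kesmoz/drike/smobi, helebra)
<- created
-> keep erase(/kesmoz/drike)
<- ToolError: not empty
-> keep etch(/kesmoz/ciflesme, mu)
<- created
-> keep erase(/giposmu)
<- ok
-> dial spanto(1973-02-24)
<- -252
-> dial monthend()
<- 1973-11-30

Answer: {kesmoz/, kesmoz/ciflesme=mu, kesmoz/drike/, kesmoz/drike/smobi=helebra, stiwasti=gewi}


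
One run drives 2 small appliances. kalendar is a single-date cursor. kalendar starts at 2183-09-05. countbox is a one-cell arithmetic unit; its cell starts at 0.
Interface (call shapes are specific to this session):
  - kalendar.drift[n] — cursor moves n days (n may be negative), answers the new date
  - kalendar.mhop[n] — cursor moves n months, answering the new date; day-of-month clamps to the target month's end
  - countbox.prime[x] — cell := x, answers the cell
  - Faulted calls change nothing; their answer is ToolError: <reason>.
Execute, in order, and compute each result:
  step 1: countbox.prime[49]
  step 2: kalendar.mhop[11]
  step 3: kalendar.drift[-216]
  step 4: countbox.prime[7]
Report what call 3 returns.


;; countbox.prime(x→49) => 49
;; kalendar.mhop(n→11) => 2184-08-05
;; kalendar.drift(n→-216) => 2184-01-02
;; countbox.prime(x→7) => 7

Answer: 2184-01-02


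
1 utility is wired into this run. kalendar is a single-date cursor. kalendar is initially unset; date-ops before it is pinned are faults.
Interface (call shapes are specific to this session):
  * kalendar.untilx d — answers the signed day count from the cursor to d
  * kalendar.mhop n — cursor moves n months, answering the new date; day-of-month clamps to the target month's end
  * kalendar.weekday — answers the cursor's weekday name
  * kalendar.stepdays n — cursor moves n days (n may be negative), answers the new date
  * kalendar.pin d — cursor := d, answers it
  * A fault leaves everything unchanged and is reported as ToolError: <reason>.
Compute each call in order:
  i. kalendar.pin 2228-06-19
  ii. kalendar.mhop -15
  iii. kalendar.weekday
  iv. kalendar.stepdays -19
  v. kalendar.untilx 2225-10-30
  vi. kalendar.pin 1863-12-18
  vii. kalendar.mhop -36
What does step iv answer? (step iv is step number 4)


Answer: 2227-02-28

Derivation:
·→ kalendar.pin(d='2228-06-19')
·← 2228-06-19
·→ kalendar.mhop(n='-15')
·← 2227-03-19
·→ kalendar.weekday()
·← Monday
·→ kalendar.stepdays(n='-19')
·← 2227-02-28
·→ kalendar.untilx(d='2225-10-30')
·← -486
·→ kalendar.pin(d='1863-12-18')
·← 1863-12-18
·→ kalendar.mhop(n='-36')
·← 1860-12-18


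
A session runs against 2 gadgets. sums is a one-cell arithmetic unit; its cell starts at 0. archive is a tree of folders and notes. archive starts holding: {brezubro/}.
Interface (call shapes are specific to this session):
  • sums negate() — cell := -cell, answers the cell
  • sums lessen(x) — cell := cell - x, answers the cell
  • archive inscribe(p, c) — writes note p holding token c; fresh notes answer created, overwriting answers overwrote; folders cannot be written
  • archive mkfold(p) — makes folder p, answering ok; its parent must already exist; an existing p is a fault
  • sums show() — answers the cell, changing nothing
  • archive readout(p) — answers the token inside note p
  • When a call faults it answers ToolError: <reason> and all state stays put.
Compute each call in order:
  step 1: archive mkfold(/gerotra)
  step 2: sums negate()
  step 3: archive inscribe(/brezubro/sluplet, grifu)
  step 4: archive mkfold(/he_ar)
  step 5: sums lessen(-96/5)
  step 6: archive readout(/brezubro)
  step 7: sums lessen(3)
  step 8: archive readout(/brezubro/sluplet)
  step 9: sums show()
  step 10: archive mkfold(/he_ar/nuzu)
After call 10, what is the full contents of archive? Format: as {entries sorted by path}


! 1. archive mkfold(/gerotra) : ok
! 2. sums negate() : 0
! 3. archive inscribe(/brezubro/sluplet, grifu) : created
! 4. archive mkfold(/he_ar) : ok
! 5. sums lessen(-96/5) : 96/5
! 6. archive readout(/brezubro) : ToolError: is a directory
! 7. sums lessen(3) : 81/5
! 8. archive readout(/brezubro/sluplet) : grifu
! 9. sums show() : 81/5
! 10. archive mkfold(/he_ar/nuzu) : ok

Answer: {brezubro/, brezubro/sluplet=grifu, gerotra/, he_ar/, he_ar/nuzu/}


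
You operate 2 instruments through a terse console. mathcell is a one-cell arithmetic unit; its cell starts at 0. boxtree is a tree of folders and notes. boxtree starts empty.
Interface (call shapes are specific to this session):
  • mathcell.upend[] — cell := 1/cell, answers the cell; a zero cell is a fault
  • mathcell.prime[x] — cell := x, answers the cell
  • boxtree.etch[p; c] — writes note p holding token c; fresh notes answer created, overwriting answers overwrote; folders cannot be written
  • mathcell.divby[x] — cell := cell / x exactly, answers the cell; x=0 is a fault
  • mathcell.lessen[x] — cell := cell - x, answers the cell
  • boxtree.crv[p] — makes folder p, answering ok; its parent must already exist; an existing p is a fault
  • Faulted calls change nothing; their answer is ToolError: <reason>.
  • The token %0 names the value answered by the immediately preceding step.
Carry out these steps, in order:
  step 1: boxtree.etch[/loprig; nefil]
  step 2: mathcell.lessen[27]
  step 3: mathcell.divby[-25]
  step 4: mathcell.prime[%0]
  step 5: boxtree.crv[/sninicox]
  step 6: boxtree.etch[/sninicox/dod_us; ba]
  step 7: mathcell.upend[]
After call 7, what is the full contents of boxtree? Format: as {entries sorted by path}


Answer: {loprig=nefil, sninicox/, sninicox/dod_us=ba}

Derivation:
Invoking etch with p=/loprig, c=nefil: created.
Then lessen with x=27, giving -27.
I try divby with x=-25, and observe 27/25.
I try prime with x=%0, — result: 27/25.
Then crv with p=/sninicox, — result: ok.
Using etch with p=/sninicox/dod_us, c=ba: created.
I invoke upend(), giving 25/27.


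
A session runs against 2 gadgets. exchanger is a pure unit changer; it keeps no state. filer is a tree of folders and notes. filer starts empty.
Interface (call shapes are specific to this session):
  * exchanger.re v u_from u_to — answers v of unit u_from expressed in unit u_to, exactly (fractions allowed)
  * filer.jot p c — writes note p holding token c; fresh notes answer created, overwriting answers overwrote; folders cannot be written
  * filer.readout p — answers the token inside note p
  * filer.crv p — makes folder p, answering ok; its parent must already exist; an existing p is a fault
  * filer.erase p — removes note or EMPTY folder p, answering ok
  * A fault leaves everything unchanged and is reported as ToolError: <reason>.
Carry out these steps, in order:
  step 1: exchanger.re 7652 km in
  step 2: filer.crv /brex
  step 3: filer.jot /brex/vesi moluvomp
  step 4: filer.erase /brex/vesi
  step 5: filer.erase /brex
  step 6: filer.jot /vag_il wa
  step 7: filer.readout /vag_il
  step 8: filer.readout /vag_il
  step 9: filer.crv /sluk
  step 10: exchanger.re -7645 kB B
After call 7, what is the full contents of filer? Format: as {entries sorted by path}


Then re passing v='7652', u_from='km', u_to='in', giving 38260000000/127.
Next I call crv passing p='/brex', → ok.
Using jot passing p='/brex/vesi', c='moluvomp', and get created.
I call erase passing p='/brex/vesi', — result: ok.
Then erase passing p='/brex', and get ok.
Calling jot passing p='/vag_il', c='wa', giving created.
Using readout passing p='/vag_il', yielding wa.
Now I run readout passing p='/vag_il', yielding wa.
I call crv passing p='/sluk', → ok.
I use re passing v='-7645', u_from='kB', u_to='B', → -7645000.

Answer: {vag_il=wa}


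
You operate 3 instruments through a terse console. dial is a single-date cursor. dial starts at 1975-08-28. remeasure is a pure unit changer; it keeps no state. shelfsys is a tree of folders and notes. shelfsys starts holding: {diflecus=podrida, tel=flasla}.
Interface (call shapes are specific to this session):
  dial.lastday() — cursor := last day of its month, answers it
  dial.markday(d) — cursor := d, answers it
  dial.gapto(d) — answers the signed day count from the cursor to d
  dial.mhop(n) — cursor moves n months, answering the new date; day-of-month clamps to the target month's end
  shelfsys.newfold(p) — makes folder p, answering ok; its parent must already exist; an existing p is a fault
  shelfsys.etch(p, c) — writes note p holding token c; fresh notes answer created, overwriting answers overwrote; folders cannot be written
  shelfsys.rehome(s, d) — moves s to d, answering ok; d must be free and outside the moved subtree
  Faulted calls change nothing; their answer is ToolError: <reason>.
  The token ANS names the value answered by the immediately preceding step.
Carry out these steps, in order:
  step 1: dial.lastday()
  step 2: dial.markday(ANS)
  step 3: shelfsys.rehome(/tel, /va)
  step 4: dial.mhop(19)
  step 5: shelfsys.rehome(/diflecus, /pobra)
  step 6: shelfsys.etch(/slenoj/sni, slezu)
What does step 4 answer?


Answer: 1977-03-31

Derivation:
Now I run lastday(), and see 1975-08-31.
I run markday with d: ANS: 1975-08-31.
Using rehome with s: /tel, d: /va, — result: ok.
Calling mhop with n: 19, giving 1977-03-31.
Invoking rehome with s: /diflecus, d: /pobra, — result: ok.
Then etch with p: /slenoj/sni, c: slezu, and see ToolError: no parent.


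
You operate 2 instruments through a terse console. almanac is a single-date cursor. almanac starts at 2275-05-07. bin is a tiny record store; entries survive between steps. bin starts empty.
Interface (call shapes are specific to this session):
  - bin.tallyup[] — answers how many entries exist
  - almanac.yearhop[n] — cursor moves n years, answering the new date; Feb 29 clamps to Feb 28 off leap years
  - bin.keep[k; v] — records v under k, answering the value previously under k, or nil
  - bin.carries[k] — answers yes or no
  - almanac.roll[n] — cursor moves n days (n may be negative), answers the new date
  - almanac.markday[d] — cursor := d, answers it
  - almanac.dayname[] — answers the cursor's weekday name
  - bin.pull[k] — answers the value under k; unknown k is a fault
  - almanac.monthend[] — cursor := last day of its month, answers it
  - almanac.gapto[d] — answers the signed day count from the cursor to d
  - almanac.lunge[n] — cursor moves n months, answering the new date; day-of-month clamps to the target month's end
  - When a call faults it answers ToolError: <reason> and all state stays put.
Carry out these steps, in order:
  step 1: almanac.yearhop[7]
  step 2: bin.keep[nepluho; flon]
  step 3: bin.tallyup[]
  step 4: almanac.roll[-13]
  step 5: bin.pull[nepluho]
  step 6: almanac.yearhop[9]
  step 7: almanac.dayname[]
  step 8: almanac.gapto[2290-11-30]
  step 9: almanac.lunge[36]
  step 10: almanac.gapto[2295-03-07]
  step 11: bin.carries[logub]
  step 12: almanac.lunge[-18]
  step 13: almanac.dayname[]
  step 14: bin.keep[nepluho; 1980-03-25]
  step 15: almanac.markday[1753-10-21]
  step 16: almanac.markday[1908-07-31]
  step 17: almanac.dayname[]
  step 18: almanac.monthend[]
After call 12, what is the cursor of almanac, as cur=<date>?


Answer: cur=2292-10-24

Derivation:
·→ almanac.yearhop(n='7')
·← 2282-05-07
·→ bin.keep(k='nepluho', v='flon')
·← nil
·→ bin.tallyup()
·← 1
·→ almanac.roll(n='-13')
·← 2282-04-24
·→ bin.pull(k='nepluho')
·← flon
·→ almanac.yearhop(n='9')
·← 2291-04-24
·→ almanac.dayname()
·← Friday
·→ almanac.gapto(d='2290-11-30')
·← -145
·→ almanac.lunge(n='36')
·← 2294-04-24
·→ almanac.gapto(d='2295-03-07')
·← 317
·→ bin.carries(k='logub')
·← no
·→ almanac.lunge(n='-18')
·← 2292-10-24
·→ almanac.dayname()
·← Monday
·→ bin.keep(k='nepluho', v='1980-03-25')
·← flon
·→ almanac.markday(d='1753-10-21')
·← 1753-10-21
·→ almanac.markday(d='1908-07-31')
·← 1908-07-31
·→ almanac.dayname()
·← Friday
·→ almanac.monthend()
·← 1908-07-31


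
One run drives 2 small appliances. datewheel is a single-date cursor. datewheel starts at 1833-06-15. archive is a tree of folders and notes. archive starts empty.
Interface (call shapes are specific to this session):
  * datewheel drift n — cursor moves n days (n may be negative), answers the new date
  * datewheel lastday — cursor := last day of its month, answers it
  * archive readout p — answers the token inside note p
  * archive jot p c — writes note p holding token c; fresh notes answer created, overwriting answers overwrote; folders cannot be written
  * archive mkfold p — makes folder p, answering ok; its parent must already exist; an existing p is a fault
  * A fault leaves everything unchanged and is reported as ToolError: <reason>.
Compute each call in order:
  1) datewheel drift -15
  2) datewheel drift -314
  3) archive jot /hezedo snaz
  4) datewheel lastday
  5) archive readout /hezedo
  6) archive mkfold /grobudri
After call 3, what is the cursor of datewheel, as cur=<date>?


-- datewheel drift(n=-15) : 1833-05-31
-- datewheel drift(n=-314) : 1832-07-21
-- archive jot(p=/hezedo, c=snaz) : created
-- datewheel lastday() : 1832-07-31
-- archive readout(p=/hezedo) : snaz
-- archive mkfold(p=/grobudri) : ok

Answer: cur=1832-07-21
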